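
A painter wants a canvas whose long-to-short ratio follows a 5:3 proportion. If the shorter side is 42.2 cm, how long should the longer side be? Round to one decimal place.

70.3 cm

5:3 ≈ 1.66667.
Longer side = 42.2 × 1.66667 ≈ 70.333 → 70.3 cm.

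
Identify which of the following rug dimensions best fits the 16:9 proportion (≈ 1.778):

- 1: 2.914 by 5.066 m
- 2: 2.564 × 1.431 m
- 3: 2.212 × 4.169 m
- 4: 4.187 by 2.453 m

Ratios (long/short): 1 ≈ 1.739; 2 ≈ 1.792; 3 ≈ 1.885; 4 ≈ 1.707.
16:9 ≈ 1.778; option 2 is nearest (Δ 0.014).

2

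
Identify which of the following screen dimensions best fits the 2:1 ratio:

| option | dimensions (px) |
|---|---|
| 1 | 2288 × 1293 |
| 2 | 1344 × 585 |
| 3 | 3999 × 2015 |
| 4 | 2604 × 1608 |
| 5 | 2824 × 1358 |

3

Ratios (long/short): 1 ≈ 1.770; 2 ≈ 2.297; 3 ≈ 1.985; 4 ≈ 1.619; 5 ≈ 2.080.
2:1 ≈ 2.000; option 3 is nearest (Δ 0.015).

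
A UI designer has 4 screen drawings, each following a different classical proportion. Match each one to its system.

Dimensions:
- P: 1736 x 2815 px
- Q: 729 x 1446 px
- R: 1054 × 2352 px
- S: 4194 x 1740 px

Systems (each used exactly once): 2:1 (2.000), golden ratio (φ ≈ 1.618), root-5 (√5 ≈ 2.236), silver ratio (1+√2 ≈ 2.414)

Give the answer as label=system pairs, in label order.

P = 2815/1736 ≈ 1.622 → golden ratio (1.618)
Q = 1446/729 ≈ 1.984 → 2:1 (2.000)
R = 2352/1054 ≈ 2.231 → root-5 (2.236)
S = 4194/1740 ≈ 2.410 → silver ratio (2.414)

P=golden ratio, Q=2:1, R=root-5, S=silver ratio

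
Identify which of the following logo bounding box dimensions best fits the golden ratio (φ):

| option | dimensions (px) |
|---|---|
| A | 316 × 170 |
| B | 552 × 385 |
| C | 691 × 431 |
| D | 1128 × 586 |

Ratios (long/short): A ≈ 1.859; B ≈ 1.434; C ≈ 1.603; D ≈ 1.925.
golden ratio ≈ 1.618; option C is nearest (Δ 0.015).

C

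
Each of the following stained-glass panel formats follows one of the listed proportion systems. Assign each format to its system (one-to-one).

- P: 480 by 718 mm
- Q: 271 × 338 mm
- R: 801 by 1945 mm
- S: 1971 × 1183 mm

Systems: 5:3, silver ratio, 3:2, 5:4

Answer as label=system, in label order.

P=3:2, Q=5:4, R=silver ratio, S=5:3

Ratios: P ≈ 1.496; Q ≈ 1.247; R ≈ 2.428; S ≈ 1.666.
Targets: 5:3 ≈ 1.667; silver ratio ≈ 2.414; 3:2 ≈ 1.500; 5:4 ≈ 1.250.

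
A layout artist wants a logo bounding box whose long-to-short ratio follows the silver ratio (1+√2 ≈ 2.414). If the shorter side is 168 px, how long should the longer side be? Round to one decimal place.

silver ratio ≈ 2.41421.
Longer side = 168 × 2.41421 ≈ 405.587 → 405.6 px.

405.6 px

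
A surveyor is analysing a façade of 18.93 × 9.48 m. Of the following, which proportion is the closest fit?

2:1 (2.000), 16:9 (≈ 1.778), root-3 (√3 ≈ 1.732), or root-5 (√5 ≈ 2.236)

2:1

18.93/9.48 ≈ 1.997. Nearest candidates are 2:1 (2.000, off by 0.003) and 16:9 (1.778, off by 0.219).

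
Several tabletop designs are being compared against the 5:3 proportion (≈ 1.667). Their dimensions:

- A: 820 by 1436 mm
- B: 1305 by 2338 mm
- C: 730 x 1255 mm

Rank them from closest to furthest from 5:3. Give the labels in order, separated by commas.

A: 1436/820 ≈ 1.751 → |1.751 − 1.667| = 0.084
B: 2338/1305 ≈ 1.792 → |1.792 − 1.667| = 0.125
C: 1255/730 ≈ 1.719 → |1.719 − 1.667| = 0.052

C, A, B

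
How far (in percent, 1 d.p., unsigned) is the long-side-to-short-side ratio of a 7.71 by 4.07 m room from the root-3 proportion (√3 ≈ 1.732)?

9.4%

Ratio = 7.71 / 4.07 ≈ 1.8943.
Ideal root-3 ≈ 1.7321. |1.8943 − 1.7321| / 1.7321 ≈ 9.36% → 9.4%.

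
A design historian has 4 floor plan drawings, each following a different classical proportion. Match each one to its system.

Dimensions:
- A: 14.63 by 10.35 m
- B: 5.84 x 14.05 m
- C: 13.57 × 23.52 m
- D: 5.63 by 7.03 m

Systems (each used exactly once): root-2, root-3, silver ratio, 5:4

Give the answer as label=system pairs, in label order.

A=root-2, B=silver ratio, C=root-3, D=5:4

Ratios: A ≈ 1.414; B ≈ 2.406; C ≈ 1.733; D ≈ 1.249.
Targets: root-2 ≈ 1.414; root-3 ≈ 1.732; silver ratio ≈ 2.414; 5:4 ≈ 1.250.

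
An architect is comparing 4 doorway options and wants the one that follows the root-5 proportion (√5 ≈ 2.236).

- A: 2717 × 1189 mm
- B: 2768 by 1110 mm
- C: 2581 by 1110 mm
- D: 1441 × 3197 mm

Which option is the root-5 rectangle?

Ratios (long/short): A ≈ 2.285; B ≈ 2.494; C ≈ 2.325; D ≈ 2.219.
root-5 ≈ 2.236; option D is nearest (Δ 0.017).

D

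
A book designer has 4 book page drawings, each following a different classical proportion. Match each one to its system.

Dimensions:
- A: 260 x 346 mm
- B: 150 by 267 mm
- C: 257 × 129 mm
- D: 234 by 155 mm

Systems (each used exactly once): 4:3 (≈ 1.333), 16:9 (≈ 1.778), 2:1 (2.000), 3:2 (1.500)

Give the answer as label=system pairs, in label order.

A = 346/260 ≈ 1.331 → 4:3 (1.333)
B = 267/150 ≈ 1.780 → 16:9 (1.778)
C = 257/129 ≈ 1.992 → 2:1 (2.000)
D = 234/155 ≈ 1.510 → 3:2 (1.500)

A=4:3, B=16:9, C=2:1, D=3:2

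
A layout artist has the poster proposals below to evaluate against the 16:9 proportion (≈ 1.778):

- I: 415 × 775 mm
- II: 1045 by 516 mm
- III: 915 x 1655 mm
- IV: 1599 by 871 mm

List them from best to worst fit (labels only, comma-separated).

Ratios: I = 775 / 415 ≈ 1.867; II = 1045 / 516 ≈ 2.025; III = 1655 / 915 ≈ 1.809; IV = 1599 / 871 ≈ 1.836.
|Δ from 1.778|: I 0.089; II 0.247; III 0.031; IV 0.058.

III, IV, I, II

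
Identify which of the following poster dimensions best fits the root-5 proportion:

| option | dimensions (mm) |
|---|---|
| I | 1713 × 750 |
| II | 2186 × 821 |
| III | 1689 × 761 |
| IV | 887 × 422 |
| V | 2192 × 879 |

Target root-5 ≈ 2.236.
I: 2.284 (Δ0.048)  II: 2.663 (Δ0.427)  III: 2.219 (Δ0.017)  IV: 2.102 (Δ0.134)  V: 2.494 (Δ0.258)

III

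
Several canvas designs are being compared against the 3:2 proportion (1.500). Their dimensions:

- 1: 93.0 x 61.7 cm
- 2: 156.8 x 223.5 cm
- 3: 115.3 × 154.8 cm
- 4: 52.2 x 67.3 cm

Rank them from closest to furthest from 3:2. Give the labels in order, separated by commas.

1: 93.0/61.7 ≈ 1.507 → |1.507 − 1.500| = 0.007
2: 223.5/156.8 ≈ 1.425 → |1.425 − 1.500| = 0.075
3: 154.8/115.3 ≈ 1.343 → |1.343 − 1.500| = 0.157
4: 67.3/52.2 ≈ 1.289 → |1.289 − 1.500| = 0.211

1, 2, 3, 4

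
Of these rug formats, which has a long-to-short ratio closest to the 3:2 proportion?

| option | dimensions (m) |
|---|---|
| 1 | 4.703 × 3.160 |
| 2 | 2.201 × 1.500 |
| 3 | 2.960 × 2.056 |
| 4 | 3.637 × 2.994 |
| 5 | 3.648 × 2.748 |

1

Target 3:2 ≈ 1.500.
1: 1.488 (Δ0.012)  2: 1.467 (Δ0.033)  3: 1.440 (Δ0.060)  4: 1.215 (Δ0.285)  5: 1.328 (Δ0.172)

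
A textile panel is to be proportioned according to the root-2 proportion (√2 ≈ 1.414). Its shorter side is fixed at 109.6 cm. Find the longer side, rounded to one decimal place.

155.0 cm

root-2 ≈ 1.41421.
Longer side = 109.6 × 1.41421 ≈ 154.997 → 155.0 cm.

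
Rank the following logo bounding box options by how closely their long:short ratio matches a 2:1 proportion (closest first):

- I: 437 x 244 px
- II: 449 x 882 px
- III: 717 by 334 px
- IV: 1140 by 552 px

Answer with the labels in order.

II, IV, III, I

Ratios: I = 437 / 244 ≈ 1.791; II = 882 / 449 ≈ 1.964; III = 717 / 334 ≈ 2.147; IV = 1140 / 552 ≈ 2.065.
|Δ from 2.000|: I 0.209; II 0.036; III 0.147; IV 0.065.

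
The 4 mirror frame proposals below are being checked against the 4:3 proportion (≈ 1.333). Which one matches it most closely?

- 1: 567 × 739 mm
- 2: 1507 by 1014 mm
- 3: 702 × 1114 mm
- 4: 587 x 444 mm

Target 4:3 ≈ 1.333.
1: 1.303 (Δ0.030)  2: 1.486 (Δ0.153)  3: 1.587 (Δ0.254)  4: 1.322 (Δ0.011)

4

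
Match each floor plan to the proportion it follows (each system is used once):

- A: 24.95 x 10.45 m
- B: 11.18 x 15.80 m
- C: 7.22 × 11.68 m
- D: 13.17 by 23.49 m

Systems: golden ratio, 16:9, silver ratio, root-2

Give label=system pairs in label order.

A=silver ratio, B=root-2, C=golden ratio, D=16:9

A = 24.95/10.45 ≈ 2.388 → silver ratio (2.414)
B = 15.80/11.18 ≈ 1.413 → root-2 (1.414)
C = 11.68/7.22 ≈ 1.618 → golden ratio (1.618)
D = 23.49/13.17 ≈ 1.784 → 16:9 (1.778)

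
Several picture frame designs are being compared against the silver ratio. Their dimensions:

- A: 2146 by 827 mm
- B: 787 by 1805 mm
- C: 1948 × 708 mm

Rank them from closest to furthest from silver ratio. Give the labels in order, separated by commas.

Ratios: A = 2146 / 827 ≈ 2.595; B = 1805 / 787 ≈ 2.294; C = 1948 / 708 ≈ 2.751.
|Δ from 2.414|: A 0.181; B 0.120; C 0.337.

B, A, C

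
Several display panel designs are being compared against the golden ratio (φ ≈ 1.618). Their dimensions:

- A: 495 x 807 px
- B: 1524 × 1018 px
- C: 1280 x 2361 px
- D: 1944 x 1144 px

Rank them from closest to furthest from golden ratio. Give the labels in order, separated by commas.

Ratios: A = 807 / 495 ≈ 1.630; B = 1524 / 1018 ≈ 1.497; C = 2361 / 1280 ≈ 1.845; D = 1944 / 1144 ≈ 1.699.
|Δ from 1.618|: A 0.012; B 0.121; C 0.227; D 0.081.

A, D, B, C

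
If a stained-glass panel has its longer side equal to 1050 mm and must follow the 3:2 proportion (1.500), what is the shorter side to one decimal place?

700.0 mm

3:2 = 1.50000.
Shorter side = 1050 ÷ 1.50000 ≈ 700.000 → 700.0 mm.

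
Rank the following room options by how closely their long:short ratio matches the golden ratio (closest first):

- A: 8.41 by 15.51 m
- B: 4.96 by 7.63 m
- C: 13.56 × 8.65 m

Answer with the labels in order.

C, B, A

Ratios: A = 15.51 / 8.41 ≈ 1.844; B = 7.63 / 4.96 ≈ 1.538; C = 13.56 / 8.65 ≈ 1.568.
|Δ from 1.618|: A 0.226; B 0.080; C 0.050.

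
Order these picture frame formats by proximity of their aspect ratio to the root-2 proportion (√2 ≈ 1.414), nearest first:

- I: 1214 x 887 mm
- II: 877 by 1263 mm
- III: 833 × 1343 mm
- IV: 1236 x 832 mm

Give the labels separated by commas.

II, I, IV, III

I: 1214/887 ≈ 1.369 → |1.369 − 1.414| = 0.045
II: 1263/877 ≈ 1.440 → |1.440 − 1.414| = 0.026
III: 1343/833 ≈ 1.612 → |1.612 − 1.414| = 0.198
IV: 1236/832 ≈ 1.486 → |1.486 − 1.414| = 0.072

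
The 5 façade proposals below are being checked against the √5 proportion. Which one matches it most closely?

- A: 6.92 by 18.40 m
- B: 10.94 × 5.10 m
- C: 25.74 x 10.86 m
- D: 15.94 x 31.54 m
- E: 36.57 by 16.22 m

E

Ratios (long/short): A ≈ 2.659; B ≈ 2.145; C ≈ 2.370; D ≈ 1.979; E ≈ 2.255.
root-5 ≈ 2.236; option E is nearest (Δ 0.019).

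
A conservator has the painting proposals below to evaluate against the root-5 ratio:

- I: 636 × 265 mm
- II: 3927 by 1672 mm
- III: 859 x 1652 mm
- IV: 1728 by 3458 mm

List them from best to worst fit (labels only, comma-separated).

I: 636/265 ≈ 2.400 → |2.400 − 2.236| = 0.164
II: 3927/1672 ≈ 2.349 → |2.349 − 2.236| = 0.113
III: 1652/859 ≈ 1.923 → |1.923 − 2.236| = 0.313
IV: 3458/1728 ≈ 2.001 → |2.001 − 2.236| = 0.235

II, I, IV, III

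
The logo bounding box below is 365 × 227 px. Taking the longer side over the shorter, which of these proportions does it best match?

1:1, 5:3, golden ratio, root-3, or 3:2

365/227 ≈ 1.608. Nearest candidates are golden ratio (1.618, off by 0.010) and 5:3 (1.667, off by 0.059).

golden ratio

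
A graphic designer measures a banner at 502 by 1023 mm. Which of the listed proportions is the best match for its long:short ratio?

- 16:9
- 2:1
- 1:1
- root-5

2:1

1023/502 ≈ 2.038. Nearest candidates are 2:1 (2.000, off by 0.038) and root-5 (2.236, off by 0.198).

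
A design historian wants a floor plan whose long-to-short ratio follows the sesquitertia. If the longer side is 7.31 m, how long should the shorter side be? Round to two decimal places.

5.48 m

4:3 ≈ 1.33333.
Shorter side = 7.31 ÷ 1.33333 ≈ 5.4825 → 5.48 m.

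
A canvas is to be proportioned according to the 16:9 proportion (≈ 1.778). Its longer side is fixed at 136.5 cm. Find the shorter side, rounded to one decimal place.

16:9 ≈ 1.77778.
Shorter side = 136.5 ÷ 1.77778 ≈ 76.781 → 76.8 cm.

76.8 cm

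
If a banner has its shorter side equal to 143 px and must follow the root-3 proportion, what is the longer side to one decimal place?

247.7 px

root-3 ≈ 1.73205.
Longer side = 143 × 1.73205 ≈ 247.683 → 247.7 px.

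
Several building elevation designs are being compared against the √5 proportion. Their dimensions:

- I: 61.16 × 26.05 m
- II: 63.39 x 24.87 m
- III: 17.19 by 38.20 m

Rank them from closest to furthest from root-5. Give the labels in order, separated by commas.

III, I, II

I: 61.16/26.05 ≈ 2.348 → |2.348 − 2.236| = 0.112
II: 63.39/24.87 ≈ 2.549 → |2.549 − 2.236| = 0.313
III: 38.20/17.19 ≈ 2.222 → |2.222 − 2.236| = 0.014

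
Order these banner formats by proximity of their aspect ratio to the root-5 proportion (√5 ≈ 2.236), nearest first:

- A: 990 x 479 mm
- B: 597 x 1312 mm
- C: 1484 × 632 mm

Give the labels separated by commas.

B, C, A

A: 990/479 ≈ 2.067 → |2.067 − 2.236| = 0.169
B: 1312/597 ≈ 2.198 → |2.198 − 2.236| = 0.038
C: 1484/632 ≈ 2.348 → |2.348 − 2.236| = 0.112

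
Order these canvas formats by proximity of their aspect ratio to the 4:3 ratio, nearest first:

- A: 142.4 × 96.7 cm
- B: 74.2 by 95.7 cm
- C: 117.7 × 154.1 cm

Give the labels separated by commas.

C, B, A

A: 142.4/96.7 ≈ 1.473 → |1.473 − 1.333| = 0.140
B: 95.7/74.2 ≈ 1.290 → |1.290 − 1.333| = 0.043
C: 154.1/117.7 ≈ 1.309 → |1.309 − 1.333| = 0.024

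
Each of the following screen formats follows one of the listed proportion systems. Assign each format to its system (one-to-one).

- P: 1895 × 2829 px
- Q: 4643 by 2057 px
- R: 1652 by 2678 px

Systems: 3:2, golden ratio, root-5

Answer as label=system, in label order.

Ratios: P ≈ 1.493; Q ≈ 2.257; R ≈ 1.621.
Targets: 3:2 ≈ 1.500; golden ratio ≈ 1.618; root-5 ≈ 2.236.

P=3:2, Q=root-5, R=golden ratio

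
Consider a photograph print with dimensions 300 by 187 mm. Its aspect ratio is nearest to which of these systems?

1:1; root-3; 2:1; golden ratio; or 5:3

golden ratio

300/187 ≈ 1.604. Nearest candidates are golden ratio (1.618, off by 0.014) and 5:3 (1.667, off by 0.063).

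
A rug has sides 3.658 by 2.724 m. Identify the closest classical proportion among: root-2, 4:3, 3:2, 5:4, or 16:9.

4:3

Ratio = 3.658 / 2.724 ≈ 1.343.
Distances: root-2 1.414 (Δ 0.071); 4:3 1.333 (Δ 0.010); 3:2 1.500 (Δ 0.157); 5:4 1.250 (Δ 0.093); 16:9 1.778 (Δ 0.435).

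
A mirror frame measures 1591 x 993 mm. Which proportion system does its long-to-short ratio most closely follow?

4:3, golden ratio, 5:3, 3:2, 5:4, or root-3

golden ratio

1591/993 ≈ 1.602. Nearest candidates are golden ratio (1.618, off by 0.016) and 5:3 (1.667, off by 0.065).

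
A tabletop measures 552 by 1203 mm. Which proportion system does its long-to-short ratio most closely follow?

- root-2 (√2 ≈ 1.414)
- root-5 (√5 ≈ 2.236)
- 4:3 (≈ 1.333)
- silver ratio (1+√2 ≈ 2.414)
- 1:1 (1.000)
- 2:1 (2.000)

Ratio = 1203 / 552 ≈ 2.179.
Distances: root-2 1.414 (Δ 0.765); root-5 2.236 (Δ 0.057); 4:3 1.333 (Δ 0.846); silver ratio 2.414 (Δ 0.235); 1:1 1.000 (Δ 1.179); 2:1 2.000 (Δ 0.179).

root-5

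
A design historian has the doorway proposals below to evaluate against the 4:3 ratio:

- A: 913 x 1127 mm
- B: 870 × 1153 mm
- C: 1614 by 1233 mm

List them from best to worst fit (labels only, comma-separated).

A: 1127/913 ≈ 1.234 → |1.234 − 1.333| = 0.099
B: 1153/870 ≈ 1.325 → |1.325 − 1.333| = 0.008
C: 1614/1233 ≈ 1.309 → |1.309 − 1.333| = 0.024

B, C, A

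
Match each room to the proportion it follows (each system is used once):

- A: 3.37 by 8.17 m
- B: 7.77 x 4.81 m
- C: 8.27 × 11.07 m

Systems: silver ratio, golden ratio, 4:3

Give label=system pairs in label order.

A=silver ratio, B=golden ratio, C=4:3

Ratios: A ≈ 2.424; B ≈ 1.615; C ≈ 1.339.
Targets: silver ratio ≈ 2.414; golden ratio ≈ 1.618; 4:3 ≈ 1.333.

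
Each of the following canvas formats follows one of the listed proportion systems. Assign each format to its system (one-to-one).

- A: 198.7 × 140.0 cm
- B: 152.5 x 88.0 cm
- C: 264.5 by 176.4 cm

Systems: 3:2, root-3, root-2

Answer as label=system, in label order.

Ratios: A ≈ 1.419; B ≈ 1.733; C ≈ 1.499.
Targets: 3:2 ≈ 1.500; root-3 ≈ 1.732; root-2 ≈ 1.414.

A=root-2, B=root-3, C=3:2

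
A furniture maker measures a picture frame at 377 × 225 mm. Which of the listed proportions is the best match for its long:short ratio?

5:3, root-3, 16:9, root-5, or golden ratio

5:3

Ratio = 377 / 225 ≈ 1.676.
Distances: 5:3 1.667 (Δ 0.009); root-3 1.732 (Δ 0.056); 16:9 1.778 (Δ 0.102); root-5 2.236 (Δ 0.560); golden ratio 1.618 (Δ 0.058).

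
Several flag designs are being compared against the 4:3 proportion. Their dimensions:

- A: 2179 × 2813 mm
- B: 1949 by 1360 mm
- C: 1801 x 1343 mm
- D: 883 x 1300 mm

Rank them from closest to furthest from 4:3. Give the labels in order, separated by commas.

Ratios: A = 2813 / 2179 ≈ 1.291; B = 1949 / 1360 ≈ 1.433; C = 1801 / 1343 ≈ 1.341; D = 1300 / 883 ≈ 1.472.
|Δ from 1.333|: A 0.042; B 0.100; C 0.008; D 0.139.

C, A, B, D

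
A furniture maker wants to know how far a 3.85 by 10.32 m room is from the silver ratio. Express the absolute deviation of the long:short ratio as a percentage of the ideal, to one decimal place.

Ratio = 10.32 / 3.85 ≈ 2.6805.
Ideal silver ratio ≈ 2.4142. |2.6805 − 2.4142| / 2.4142 ≈ 11.03% → 11.0%.

11.0%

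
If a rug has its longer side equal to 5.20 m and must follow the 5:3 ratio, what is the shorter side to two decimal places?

3.12 m

5:3 ≈ 1.66667.
Shorter side = 5.20 ÷ 1.66667 ≈ 3.1200 → 3.12 m.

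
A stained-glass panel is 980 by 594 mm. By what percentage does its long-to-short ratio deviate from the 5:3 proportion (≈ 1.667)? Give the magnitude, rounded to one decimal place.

1.0%

Ratio = 980 / 594 ≈ 1.6498.
Ideal 5:3 ≈ 1.6667. |1.6498 − 1.6667| / 1.6667 ≈ 1.01% → 1.0%.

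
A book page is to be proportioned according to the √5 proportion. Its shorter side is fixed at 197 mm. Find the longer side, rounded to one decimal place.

root-5 ≈ 2.23607.
Longer side = 197 × 2.23607 ≈ 440.506 → 440.5 mm.

440.5 mm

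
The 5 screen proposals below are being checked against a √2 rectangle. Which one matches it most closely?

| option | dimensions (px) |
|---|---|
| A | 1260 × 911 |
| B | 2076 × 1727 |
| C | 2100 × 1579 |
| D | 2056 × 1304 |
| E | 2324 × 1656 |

E

Ratios (long/short): A ≈ 1.383; B ≈ 1.202; C ≈ 1.330; D ≈ 1.577; E ≈ 1.403.
root-2 ≈ 1.414; option E is nearest (Δ 0.011).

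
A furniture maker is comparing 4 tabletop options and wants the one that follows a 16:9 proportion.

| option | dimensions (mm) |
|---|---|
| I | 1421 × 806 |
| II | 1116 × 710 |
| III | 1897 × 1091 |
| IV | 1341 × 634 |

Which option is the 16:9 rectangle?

I

Ratios (long/short): I ≈ 1.763; II ≈ 1.572; III ≈ 1.739; IV ≈ 2.115.
16:9 ≈ 1.778; option I is nearest (Δ 0.015).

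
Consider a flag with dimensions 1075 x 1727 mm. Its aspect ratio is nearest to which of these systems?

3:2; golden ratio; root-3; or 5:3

golden ratio

Ratio = 1727 / 1075 ≈ 1.607.
Distances: 3:2 1.500 (Δ 0.107); golden ratio 1.618 (Δ 0.011); root-3 1.732 (Δ 0.125); 5:3 1.667 (Δ 0.060).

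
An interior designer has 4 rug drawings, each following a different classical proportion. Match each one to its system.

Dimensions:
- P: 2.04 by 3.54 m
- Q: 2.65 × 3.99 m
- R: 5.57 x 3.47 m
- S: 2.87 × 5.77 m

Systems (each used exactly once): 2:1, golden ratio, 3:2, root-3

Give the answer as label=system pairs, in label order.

P=root-3, Q=3:2, R=golden ratio, S=2:1

Ratios: P ≈ 1.735; Q ≈ 1.506; R ≈ 1.605; S ≈ 2.010.
Targets: 2:1 ≈ 2.000; golden ratio ≈ 1.618; 3:2 ≈ 1.500; root-3 ≈ 1.732.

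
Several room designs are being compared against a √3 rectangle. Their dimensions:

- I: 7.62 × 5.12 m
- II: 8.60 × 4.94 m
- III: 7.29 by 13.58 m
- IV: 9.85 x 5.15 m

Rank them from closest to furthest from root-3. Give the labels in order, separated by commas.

Ratios: I = 7.62 / 5.12 ≈ 1.488; II = 8.60 / 4.94 ≈ 1.741; III = 13.58 / 7.29 ≈ 1.863; IV = 9.85 / 5.15 ≈ 1.913.
|Δ from 1.732|: I 0.244; II 0.009; III 0.131; IV 0.181.

II, III, IV, I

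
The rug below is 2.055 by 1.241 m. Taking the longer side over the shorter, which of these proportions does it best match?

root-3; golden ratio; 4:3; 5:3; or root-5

5:3

Ratio = 2.055 / 1.241 ≈ 1.656.
Distances: root-3 1.732 (Δ 0.076); golden ratio 1.618 (Δ 0.038); 4:3 1.333 (Δ 0.323); 5:3 1.667 (Δ 0.011); root-5 2.236 (Δ 0.580).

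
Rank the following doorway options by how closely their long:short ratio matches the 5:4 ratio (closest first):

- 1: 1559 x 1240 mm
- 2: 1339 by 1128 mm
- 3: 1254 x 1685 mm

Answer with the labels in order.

1, 2, 3

1: 1559/1240 ≈ 1.257 → |1.257 − 1.250| = 0.007
2: 1339/1128 ≈ 1.187 → |1.187 − 1.250| = 0.063
3: 1685/1254 ≈ 1.344 → |1.344 − 1.250| = 0.094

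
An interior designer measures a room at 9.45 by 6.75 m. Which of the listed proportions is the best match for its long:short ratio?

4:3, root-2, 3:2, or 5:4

9.45/6.75 ≈ 1.400. Nearest candidates are root-2 (1.414, off by 0.014) and 4:3 (1.333, off by 0.067).

root-2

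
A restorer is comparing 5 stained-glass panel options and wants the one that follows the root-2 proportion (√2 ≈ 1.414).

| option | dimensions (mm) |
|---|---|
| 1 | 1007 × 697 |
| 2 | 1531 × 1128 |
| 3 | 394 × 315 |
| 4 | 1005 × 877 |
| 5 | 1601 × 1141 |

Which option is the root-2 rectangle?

Target root-2 ≈ 1.414.
1: 1.445 (Δ0.031)  2: 1.357 (Δ0.057)  3: 1.251 (Δ0.163)  4: 1.146 (Δ0.268)  5: 1.403 (Δ0.011)

5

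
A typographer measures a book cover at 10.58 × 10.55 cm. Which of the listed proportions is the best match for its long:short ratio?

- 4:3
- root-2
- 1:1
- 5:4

Ratio = 10.58 / 10.55 ≈ 1.003.
Distances: 4:3 1.333 (Δ 0.330); root-2 1.414 (Δ 0.411); 1:1 1.000 (Δ 0.003); 5:4 1.250 (Δ 0.247).

1:1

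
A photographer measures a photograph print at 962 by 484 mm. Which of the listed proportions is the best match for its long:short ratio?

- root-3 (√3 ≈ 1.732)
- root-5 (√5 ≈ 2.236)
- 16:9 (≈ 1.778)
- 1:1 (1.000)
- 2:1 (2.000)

962/484 ≈ 1.988. Nearest candidates are 2:1 (2.000, off by 0.012) and 16:9 (1.778, off by 0.210).

2:1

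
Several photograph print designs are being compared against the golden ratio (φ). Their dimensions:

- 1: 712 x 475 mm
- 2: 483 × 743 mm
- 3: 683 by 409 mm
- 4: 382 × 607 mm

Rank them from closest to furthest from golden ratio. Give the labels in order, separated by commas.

4, 3, 2, 1

1: 712/475 ≈ 1.499 → |1.499 − 1.618| = 0.119
2: 743/483 ≈ 1.538 → |1.538 − 1.618| = 0.080
3: 683/409 ≈ 1.670 → |1.670 − 1.618| = 0.052
4: 607/382 ≈ 1.589 → |1.589 − 1.618| = 0.029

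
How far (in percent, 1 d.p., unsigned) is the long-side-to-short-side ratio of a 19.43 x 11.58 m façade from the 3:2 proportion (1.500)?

Ratio = 19.43 / 11.58 ≈ 1.6779.
Ideal 3:2 = 1.5000. |1.6779 − 1.5000| / 1.5000 ≈ 11.86% → 11.9%.

11.9%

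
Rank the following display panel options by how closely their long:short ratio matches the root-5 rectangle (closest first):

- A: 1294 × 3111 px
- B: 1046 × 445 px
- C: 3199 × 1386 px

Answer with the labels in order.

A: 3111/1294 ≈ 2.404 → |2.404 − 2.236| = 0.168
B: 1046/445 ≈ 2.351 → |2.351 − 2.236| = 0.115
C: 3199/1386 ≈ 2.308 → |2.308 − 2.236| = 0.072

C, B, A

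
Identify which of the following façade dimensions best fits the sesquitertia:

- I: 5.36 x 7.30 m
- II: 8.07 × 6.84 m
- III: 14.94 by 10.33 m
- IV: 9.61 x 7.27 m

Ratios (long/short): I ≈ 1.362; II ≈ 1.180; III ≈ 1.446; IV ≈ 1.322.
4:3 ≈ 1.333; option IV is nearest (Δ 0.011).

IV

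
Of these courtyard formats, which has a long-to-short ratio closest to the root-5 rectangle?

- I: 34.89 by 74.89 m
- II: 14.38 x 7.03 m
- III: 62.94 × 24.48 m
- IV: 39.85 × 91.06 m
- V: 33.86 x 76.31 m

V

Target root-5 ≈ 2.236.
I: 2.146 (Δ0.090)  II: 2.046 (Δ0.190)  III: 2.571 (Δ0.335)  IV: 2.285 (Δ0.049)  V: 2.254 (Δ0.018)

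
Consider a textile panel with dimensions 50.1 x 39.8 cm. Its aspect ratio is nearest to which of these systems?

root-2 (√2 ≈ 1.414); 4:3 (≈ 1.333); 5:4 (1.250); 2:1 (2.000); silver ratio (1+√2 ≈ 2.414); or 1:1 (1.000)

Ratio = 50.1 / 39.8 ≈ 1.259.
Distances: root-2 1.414 (Δ 0.155); 4:3 1.333 (Δ 0.074); 5:4 1.250 (Δ 0.009); 2:1 2.000 (Δ 0.741); silver ratio 2.414 (Δ 1.155); 1:1 1.000 (Δ 0.259).

5:4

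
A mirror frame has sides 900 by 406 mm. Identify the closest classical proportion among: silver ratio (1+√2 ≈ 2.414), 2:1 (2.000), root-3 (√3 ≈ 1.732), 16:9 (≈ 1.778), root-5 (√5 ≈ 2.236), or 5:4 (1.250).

Ratio = 900 / 406 ≈ 2.217.
Distances: silver ratio 2.414 (Δ 0.197); 2:1 2.000 (Δ 0.217); root-3 1.732 (Δ 0.485); 16:9 1.778 (Δ 0.439); root-5 2.236 (Δ 0.019); 5:4 1.250 (Δ 0.967).

root-5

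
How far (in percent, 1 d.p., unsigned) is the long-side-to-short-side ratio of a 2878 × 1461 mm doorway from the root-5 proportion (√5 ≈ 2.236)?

11.9%

Ratio = 2878 / 1461 ≈ 1.9699.
Ideal root-5 ≈ 2.2361. |1.9699 − 2.2361| / 2.2361 ≈ 11.90% → 11.9%.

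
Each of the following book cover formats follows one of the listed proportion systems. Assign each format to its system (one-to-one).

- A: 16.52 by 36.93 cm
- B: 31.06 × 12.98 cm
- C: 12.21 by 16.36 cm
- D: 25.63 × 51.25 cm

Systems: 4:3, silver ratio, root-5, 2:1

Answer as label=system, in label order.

A=root-5, B=silver ratio, C=4:3, D=2:1

A = 36.93/16.52 ≈ 2.235 → root-5 (2.236)
B = 31.06/12.98 ≈ 2.393 → silver ratio (2.414)
C = 16.36/12.21 ≈ 1.340 → 4:3 (1.333)
D = 51.25/25.63 ≈ 2.000 → 2:1 (2.000)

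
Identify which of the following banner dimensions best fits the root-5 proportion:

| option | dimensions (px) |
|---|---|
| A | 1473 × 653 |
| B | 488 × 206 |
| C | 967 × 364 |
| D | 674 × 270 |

Ratios (long/short): A ≈ 2.256; B ≈ 2.369; C ≈ 2.657; D ≈ 2.496.
root-5 ≈ 2.236; option A is nearest (Δ 0.020).

A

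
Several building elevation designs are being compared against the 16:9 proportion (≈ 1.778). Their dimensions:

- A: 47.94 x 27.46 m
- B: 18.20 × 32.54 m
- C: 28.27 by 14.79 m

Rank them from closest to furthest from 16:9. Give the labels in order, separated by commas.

Ratios: A = 47.94 / 27.46 ≈ 1.746; B = 32.54 / 18.20 ≈ 1.788; C = 28.27 / 14.79 ≈ 1.911.
|Δ from 1.778|: A 0.032; B 0.010; C 0.133.

B, A, C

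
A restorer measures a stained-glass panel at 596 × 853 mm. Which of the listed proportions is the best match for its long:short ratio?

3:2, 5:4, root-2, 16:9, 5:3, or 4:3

853/596 ≈ 1.431. Nearest candidates are root-2 (1.414, off by 0.017) and 3:2 (1.500, off by 0.069).

root-2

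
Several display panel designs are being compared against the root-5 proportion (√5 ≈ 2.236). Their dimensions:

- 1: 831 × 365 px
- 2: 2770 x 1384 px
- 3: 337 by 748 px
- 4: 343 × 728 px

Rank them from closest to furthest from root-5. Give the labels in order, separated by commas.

3, 1, 4, 2

1: 831/365 ≈ 2.277 → |2.277 − 2.236| = 0.041
2: 2770/1384 ≈ 2.001 → |2.001 − 2.236| = 0.235
3: 748/337 ≈ 2.220 → |2.220 − 2.236| = 0.016
4: 728/343 ≈ 2.122 → |2.122 − 2.236| = 0.114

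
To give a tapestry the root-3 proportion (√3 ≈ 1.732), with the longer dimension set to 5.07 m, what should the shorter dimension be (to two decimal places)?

2.93 m

root-3 ≈ 1.73205.
Shorter side = 5.07 ÷ 1.73205 ≈ 2.9272 → 2.93 m.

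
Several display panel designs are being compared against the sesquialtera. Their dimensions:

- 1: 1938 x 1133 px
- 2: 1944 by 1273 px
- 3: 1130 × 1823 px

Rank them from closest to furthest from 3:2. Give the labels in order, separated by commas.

1: 1938/1133 ≈ 1.711 → |1.711 − 1.500| = 0.211
2: 1944/1273 ≈ 1.527 → |1.527 − 1.500| = 0.027
3: 1823/1130 ≈ 1.613 → |1.613 − 1.500| = 0.113

2, 3, 1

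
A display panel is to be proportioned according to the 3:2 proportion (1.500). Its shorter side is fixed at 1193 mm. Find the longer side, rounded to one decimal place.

3:2 = 1.50000.
Longer side = 1193 × 1.50000 ≈ 1789.500 → 1789.5 mm.

1789.5 mm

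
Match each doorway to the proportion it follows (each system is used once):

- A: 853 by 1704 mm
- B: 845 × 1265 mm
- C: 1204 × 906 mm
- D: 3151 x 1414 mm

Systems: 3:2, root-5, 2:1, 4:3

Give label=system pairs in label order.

A=2:1, B=3:2, C=4:3, D=root-5

Ratios: A ≈ 1.998; B ≈ 1.497; C ≈ 1.329; D ≈ 2.228.
Targets: 3:2 ≈ 1.500; root-5 ≈ 2.236; 2:1 ≈ 2.000; 4:3 ≈ 1.333.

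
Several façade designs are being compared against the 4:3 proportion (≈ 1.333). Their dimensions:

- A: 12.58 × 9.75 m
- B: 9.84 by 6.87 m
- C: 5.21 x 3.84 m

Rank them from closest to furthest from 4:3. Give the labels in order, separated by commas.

C, A, B

A: 12.58/9.75 ≈ 1.290 → |1.290 − 1.333| = 0.043
B: 9.84/6.87 ≈ 1.432 → |1.432 − 1.333| = 0.099
C: 5.21/3.84 ≈ 1.357 → |1.357 − 1.333| = 0.024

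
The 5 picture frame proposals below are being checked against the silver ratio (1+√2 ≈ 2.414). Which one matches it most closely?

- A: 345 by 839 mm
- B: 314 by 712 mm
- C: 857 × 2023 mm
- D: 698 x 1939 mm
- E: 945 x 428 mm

Target silver ratio ≈ 2.414.
A: 2.432 (Δ0.018)  B: 2.268 (Δ0.146)  C: 2.361 (Δ0.053)  D: 2.778 (Δ0.364)  E: 2.208 (Δ0.206)

A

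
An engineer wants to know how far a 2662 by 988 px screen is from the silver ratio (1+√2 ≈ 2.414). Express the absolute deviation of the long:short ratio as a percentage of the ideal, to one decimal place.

Ratio = 2662 / 988 ≈ 2.6943.
Ideal silver ratio ≈ 2.4142. |2.6943 − 2.4142| / 2.4142 ≈ 11.60% → 11.6%.

11.6%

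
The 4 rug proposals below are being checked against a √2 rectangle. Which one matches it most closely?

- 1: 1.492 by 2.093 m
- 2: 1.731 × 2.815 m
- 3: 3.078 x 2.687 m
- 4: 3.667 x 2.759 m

Target root-2 ≈ 1.414.
1: 1.403 (Δ0.011)  2: 1.626 (Δ0.212)  3: 1.146 (Δ0.268)  4: 1.329 (Δ0.085)

1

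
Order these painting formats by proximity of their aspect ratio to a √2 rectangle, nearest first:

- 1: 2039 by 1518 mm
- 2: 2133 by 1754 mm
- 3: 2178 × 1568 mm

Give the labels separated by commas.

1: 2039/1518 ≈ 1.343 → |1.343 − 1.414| = 0.071
2: 2133/1754 ≈ 1.216 → |1.216 − 1.414| = 0.198
3: 2178/1568 ≈ 1.389 → |1.389 − 1.414| = 0.025

3, 1, 2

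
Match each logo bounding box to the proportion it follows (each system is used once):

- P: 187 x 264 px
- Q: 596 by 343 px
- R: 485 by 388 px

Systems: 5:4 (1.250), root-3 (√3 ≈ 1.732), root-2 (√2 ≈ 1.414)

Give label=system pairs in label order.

Ratios: P ≈ 1.412; Q ≈ 1.738; R ≈ 1.250.
Targets: 5:4 ≈ 1.250; root-3 ≈ 1.732; root-2 ≈ 1.414.

P=root-2, Q=root-3, R=5:4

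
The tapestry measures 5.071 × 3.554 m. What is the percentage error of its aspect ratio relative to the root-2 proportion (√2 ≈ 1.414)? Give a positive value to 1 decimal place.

0.9%

Ratio = 5.071 / 3.554 ≈ 1.4268.
Ideal root-2 ≈ 1.4142. |1.4268 − 1.4142| / 1.4142 ≈ 0.89% → 0.9%.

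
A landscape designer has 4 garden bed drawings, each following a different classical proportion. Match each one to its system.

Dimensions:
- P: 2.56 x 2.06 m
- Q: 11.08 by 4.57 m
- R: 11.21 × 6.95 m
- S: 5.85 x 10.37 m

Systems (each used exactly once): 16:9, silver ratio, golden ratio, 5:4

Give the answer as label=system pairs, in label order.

Ratios: P ≈ 1.243; Q ≈ 2.425; R ≈ 1.613; S ≈ 1.773.
Targets: 16:9 ≈ 1.778; silver ratio ≈ 2.414; golden ratio ≈ 1.618; 5:4 ≈ 1.250.

P=5:4, Q=silver ratio, R=golden ratio, S=16:9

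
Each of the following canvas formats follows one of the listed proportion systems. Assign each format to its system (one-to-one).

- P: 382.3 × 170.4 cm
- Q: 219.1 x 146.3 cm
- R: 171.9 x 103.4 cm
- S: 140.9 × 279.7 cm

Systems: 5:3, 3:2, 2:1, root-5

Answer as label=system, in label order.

P=root-5, Q=3:2, R=5:3, S=2:1

Ratios: P ≈ 2.244; Q ≈ 1.498; R ≈ 1.662; S ≈ 1.985.
Targets: 5:3 ≈ 1.667; 3:2 ≈ 1.500; 2:1 ≈ 2.000; root-5 ≈ 2.236.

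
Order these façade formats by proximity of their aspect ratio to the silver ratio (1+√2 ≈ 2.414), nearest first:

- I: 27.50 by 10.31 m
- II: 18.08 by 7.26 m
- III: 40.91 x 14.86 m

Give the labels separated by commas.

II, I, III

Ratios: I = 27.50 / 10.31 ≈ 2.667; II = 18.08 / 7.26 ≈ 2.490; III = 40.91 / 14.86 ≈ 2.753.
|Δ from 2.414|: I 0.253; II 0.076; III 0.339.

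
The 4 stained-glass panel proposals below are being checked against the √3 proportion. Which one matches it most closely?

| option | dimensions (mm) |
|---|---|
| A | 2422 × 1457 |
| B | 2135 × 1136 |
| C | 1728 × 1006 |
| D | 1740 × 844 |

Target root-3 ≈ 1.732.
A: 1.662 (Δ0.070)  B: 1.879 (Δ0.147)  C: 1.718 (Δ0.014)  D: 2.062 (Δ0.330)

C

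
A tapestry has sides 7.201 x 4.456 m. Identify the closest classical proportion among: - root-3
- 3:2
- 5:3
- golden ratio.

Ratio = 7.201 / 4.456 ≈ 1.616.
Distances: root-3 1.732 (Δ 0.116); 3:2 1.500 (Δ 0.116); 5:3 1.667 (Δ 0.051); golden ratio 1.618 (Δ 0.002).

golden ratio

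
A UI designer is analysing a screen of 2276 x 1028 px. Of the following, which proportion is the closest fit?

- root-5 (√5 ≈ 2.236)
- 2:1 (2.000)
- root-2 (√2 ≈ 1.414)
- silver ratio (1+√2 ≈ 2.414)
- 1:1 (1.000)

root-5

2276/1028 ≈ 2.214. Nearest candidates are root-5 (2.236, off by 0.022) and silver ratio (2.414, off by 0.200).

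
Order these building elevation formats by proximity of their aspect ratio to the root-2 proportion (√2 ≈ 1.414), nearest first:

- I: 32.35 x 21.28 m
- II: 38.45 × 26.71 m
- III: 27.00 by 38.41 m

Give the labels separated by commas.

III, II, I

Ratios: I = 32.35 / 21.28 ≈ 1.520; II = 38.45 / 26.71 ≈ 1.440; III = 38.41 / 27.00 ≈ 1.423.
|Δ from 1.414|: I 0.106; II 0.026; III 0.009.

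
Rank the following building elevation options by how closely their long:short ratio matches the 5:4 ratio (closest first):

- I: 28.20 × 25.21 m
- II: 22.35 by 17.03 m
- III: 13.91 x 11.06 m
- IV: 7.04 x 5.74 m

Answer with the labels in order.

III, IV, II, I

Ratios: I = 28.20 / 25.21 ≈ 1.119; II = 22.35 / 17.03 ≈ 1.312; III = 13.91 / 11.06 ≈ 1.258; IV = 7.04 / 5.74 ≈ 1.226.
|Δ from 1.250|: I 0.131; II 0.062; III 0.008; IV 0.024.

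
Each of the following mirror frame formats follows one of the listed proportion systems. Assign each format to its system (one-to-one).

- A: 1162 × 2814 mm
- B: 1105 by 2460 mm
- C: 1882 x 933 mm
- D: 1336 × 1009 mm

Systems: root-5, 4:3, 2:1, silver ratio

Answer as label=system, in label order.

A=silver ratio, B=root-5, C=2:1, D=4:3

Ratios: A ≈ 2.422; B ≈ 2.226; C ≈ 2.017; D ≈ 1.324.
Targets: root-5 ≈ 2.236; 4:3 ≈ 1.333; 2:1 ≈ 2.000; silver ratio ≈ 2.414.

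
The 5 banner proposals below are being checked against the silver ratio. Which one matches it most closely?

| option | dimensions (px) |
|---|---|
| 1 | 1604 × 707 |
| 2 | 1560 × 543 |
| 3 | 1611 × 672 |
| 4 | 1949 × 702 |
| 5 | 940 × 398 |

3

Ratios (long/short): 1 ≈ 2.269; 2 ≈ 2.873; 3 ≈ 2.397; 4 ≈ 2.776; 5 ≈ 2.362.
silver ratio ≈ 2.414; option 3 is nearest (Δ 0.017).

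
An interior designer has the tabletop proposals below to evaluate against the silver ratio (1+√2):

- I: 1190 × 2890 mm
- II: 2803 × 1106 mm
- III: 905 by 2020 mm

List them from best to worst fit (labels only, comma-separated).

I: 2890/1190 ≈ 2.429 → |2.429 − 2.414| = 0.015
II: 2803/1106 ≈ 2.534 → |2.534 − 2.414| = 0.120
III: 2020/905 ≈ 2.232 → |2.232 − 2.414| = 0.182

I, II, III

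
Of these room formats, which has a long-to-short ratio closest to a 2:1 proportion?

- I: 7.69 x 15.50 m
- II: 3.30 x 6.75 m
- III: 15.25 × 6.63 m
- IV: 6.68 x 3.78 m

I

Target 2:1 ≈ 2.000.
I: 2.016 (Δ0.016)  II: 2.045 (Δ0.045)  III: 2.300 (Δ0.300)  IV: 1.767 (Δ0.233)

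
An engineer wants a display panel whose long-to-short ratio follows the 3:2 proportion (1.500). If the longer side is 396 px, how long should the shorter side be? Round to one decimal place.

264.0 px

3:2 = 1.50000.
Shorter side = 396 ÷ 1.50000 ≈ 264.000 → 264.0 px.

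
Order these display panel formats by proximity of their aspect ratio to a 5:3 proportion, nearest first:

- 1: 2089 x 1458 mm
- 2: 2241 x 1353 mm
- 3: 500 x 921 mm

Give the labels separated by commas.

Ratios: 1 = 2089 / 1458 ≈ 1.433; 2 = 2241 / 1353 ≈ 1.656; 3 = 921 / 500 ≈ 1.842.
|Δ from 1.667|: 1 0.234; 2 0.011; 3 0.175.

2, 3, 1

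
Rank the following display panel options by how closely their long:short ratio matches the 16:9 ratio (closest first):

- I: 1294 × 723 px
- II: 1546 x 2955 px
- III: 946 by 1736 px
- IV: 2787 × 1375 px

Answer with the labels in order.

I: 1294/723 ≈ 1.790 → |1.790 − 1.778| = 0.012
II: 2955/1546 ≈ 1.911 → |1.911 − 1.778| = 0.133
III: 1736/946 ≈ 1.835 → |1.835 − 1.778| = 0.057
IV: 2787/1375 ≈ 2.027 → |2.027 − 1.778| = 0.249

I, III, II, IV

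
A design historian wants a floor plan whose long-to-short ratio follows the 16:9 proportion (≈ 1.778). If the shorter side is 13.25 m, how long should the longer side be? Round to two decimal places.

23.56 m

16:9 ≈ 1.77778.
Longer side = 13.25 × 1.77778 ≈ 23.5556 → 23.56 m.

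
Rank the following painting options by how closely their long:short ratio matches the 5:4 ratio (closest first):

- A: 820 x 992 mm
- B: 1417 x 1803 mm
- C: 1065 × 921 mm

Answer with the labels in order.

B, A, C

A: 992/820 ≈ 1.210 → |1.210 − 1.250| = 0.040
B: 1803/1417 ≈ 1.272 → |1.272 − 1.250| = 0.022
C: 1065/921 ≈ 1.156 → |1.156 − 1.250| = 0.094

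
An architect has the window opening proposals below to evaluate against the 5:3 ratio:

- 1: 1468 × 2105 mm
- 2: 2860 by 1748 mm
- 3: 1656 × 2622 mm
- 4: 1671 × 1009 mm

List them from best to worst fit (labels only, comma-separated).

4, 2, 3, 1

1: 2105/1468 ≈ 1.434 → |1.434 − 1.667| = 0.233
2: 2860/1748 ≈ 1.636 → |1.636 − 1.667| = 0.031
3: 2622/1656 ≈ 1.583 → |1.583 − 1.667| = 0.084
4: 1671/1009 ≈ 1.656 → |1.656 − 1.667| = 0.011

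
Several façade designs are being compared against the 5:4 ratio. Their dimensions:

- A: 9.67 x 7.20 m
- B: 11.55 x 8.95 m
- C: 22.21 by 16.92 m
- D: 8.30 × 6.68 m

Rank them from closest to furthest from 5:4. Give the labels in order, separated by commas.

Ratios: A = 9.67 / 7.20 ≈ 1.343; B = 11.55 / 8.95 ≈ 1.291; C = 22.21 / 16.92 ≈ 1.313; D = 8.30 / 6.68 ≈ 1.243.
|Δ from 1.250|: A 0.093; B 0.041; C 0.063; D 0.007.

D, B, C, A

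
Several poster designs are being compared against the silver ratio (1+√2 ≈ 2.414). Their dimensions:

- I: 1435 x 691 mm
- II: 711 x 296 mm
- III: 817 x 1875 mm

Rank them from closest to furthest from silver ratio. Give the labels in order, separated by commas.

Ratios: I = 1435 / 691 ≈ 2.077; II = 711 / 296 ≈ 2.402; III = 1875 / 817 ≈ 2.295.
|Δ from 2.414|: I 0.337; II 0.012; III 0.119.

II, III, I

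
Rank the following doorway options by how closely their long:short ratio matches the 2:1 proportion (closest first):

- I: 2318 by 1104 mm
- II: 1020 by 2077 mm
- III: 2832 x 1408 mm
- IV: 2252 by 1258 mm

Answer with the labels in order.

III, II, I, IV

Ratios: I = 2318 / 1104 ≈ 2.100; II = 2077 / 1020 ≈ 2.036; III = 2832 / 1408 ≈ 2.011; IV = 2252 / 1258 ≈ 1.790.
|Δ from 2.000|: I 0.100; II 0.036; III 0.011; IV 0.210.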